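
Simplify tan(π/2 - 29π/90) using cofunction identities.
tan(π/2 - 29π/90) = cot(29π/90)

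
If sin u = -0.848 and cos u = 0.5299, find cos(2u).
cos(2u) = cos²u - sin²u = -0.4383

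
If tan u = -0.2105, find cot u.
cot u = 1/tan u = -4.751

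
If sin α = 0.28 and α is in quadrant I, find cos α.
cos α = 0.96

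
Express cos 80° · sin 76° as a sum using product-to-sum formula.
cos 80° sin 76° = (1/2)[sin(80°+76°) - sin(80°-76°)]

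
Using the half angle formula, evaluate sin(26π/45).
sin(26π/45) = √((1 - cos 52π/45)/2) = 0.9703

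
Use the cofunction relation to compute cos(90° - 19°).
cos(90° - 19°) = sin(19°) = 0.3256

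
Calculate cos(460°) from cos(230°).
cos(460°) = 1 - 2sin²230° = -0.1736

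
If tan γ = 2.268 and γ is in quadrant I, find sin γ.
sin γ = 0.915 (using tan²γ + 1 = sec²γ)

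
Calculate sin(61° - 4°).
sin(61° - 4°) = sin 61° cos 4° - cos 61° sin 4° = 0.8387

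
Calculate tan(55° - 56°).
tan(55° - 56°) = (tan 55° - tan 56°)/(1 + tan 55° tan 56°) = -0.01746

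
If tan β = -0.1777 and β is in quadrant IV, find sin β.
sin β = -0.175 (using tan²β + 1 = sec²β)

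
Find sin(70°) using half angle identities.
sin(70°) = √((1 - cos 140°)/2) = 0.9397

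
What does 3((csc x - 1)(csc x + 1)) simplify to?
3((csc x - 1)(csc x + 1)) = 3(cot²x) (using Diff. of squares)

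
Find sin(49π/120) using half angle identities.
sin(49π/120) = √((1 - cos 49π/60)/2) = 0.9588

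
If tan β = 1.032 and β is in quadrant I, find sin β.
sin β = 0.7182 (using tan²β + 1 = sec²β)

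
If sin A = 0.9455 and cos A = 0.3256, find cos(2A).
cos(2A) = cos²A - sin²A = -0.788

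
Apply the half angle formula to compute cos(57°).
cos(57°) = √((1 + cos 114°)/2) = 0.5446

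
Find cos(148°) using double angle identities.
cos(148°) = cos²74° - sin²74° = -0.848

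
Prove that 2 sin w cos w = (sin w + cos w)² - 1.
RHS = sin²w + 2 sin w cos w + cos²w - 1 = (sin²w + cos²w) + 2 sin w cos w - 1 = 1 + 2 sin w cos w - 1 = 2 sin w cos w = LHS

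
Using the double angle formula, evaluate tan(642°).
tan(642°) = 2 tan 321° / (1 - tan²321°) = -4.705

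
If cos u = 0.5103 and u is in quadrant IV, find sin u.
sin u = -0.86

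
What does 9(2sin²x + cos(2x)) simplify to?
9(2sin²x + cos(2x)) = 9 (using Double angle)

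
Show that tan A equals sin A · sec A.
RHS = sin A · (1/cos A) = sin A/cos A = tan A = LHS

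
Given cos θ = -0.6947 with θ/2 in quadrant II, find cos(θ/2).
cos(θ/2) = ±√((1 + cos θ)/2); negative since θ/2 ∈ QII, so cos(θ/2) = -0.3907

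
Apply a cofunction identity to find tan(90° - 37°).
tan(90° - 37°) = cot(37°) = 1.327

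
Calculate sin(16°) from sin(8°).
sin(16°) = 2 sin 8° cos 8° = 0.2756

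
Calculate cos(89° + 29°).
cos(89° + 29°) = cos 89° cos 29° - sin 89° sin 29° = -0.4695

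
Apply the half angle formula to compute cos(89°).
cos(89°) = √((1 + cos 178°)/2) = 0.01745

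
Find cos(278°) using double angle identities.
cos(278°) = cos²139° - sin²139° = 0.1392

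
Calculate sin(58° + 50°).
sin(58° + 50°) = sin 58° cos 50° + cos 58° sin 50° = 0.9511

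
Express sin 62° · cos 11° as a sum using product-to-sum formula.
sin 62° cos 11° = (1/2)[sin(62°+11°) + sin(62°-11°)]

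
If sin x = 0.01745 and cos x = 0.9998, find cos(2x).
cos(2x) = cos²x - sin²x = 0.9993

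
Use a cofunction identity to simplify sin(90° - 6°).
sin(90° - 6°) = cos(6°)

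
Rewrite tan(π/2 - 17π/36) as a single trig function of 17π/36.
tan(π/2 - 17π/36) = cot(17π/36)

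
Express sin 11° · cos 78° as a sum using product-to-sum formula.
sin 11° cos 78° = (1/2)[sin(11°+78°) + sin(11°-78°)]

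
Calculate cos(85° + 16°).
cos(85° + 16°) = cos 85° cos 16° - sin 85° sin 16° = -0.1908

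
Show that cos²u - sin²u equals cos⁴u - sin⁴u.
RHS = (cos²u - sin²u)(cos²u + sin²u) = (cos²u - sin²u) · 1 = cos²u - sin²u = LHS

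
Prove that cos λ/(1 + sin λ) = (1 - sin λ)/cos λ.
RHS = (1 - sin λ)(1 + sin λ) / (cos λ(1 + sin λ)) = (1 - sin²λ) / (cos λ(1 + sin λ)) = cos²λ / (cos λ(1 + sin λ)) = cos λ/(1 + sin λ) = LHS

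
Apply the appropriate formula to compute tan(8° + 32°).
tan(8° + 32°) = (tan 8° + tan 32°)/(1 - tan 8° tan 32°) = 0.8391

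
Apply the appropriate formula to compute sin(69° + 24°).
sin(69° + 24°) = sin 69° cos 24° + cos 69° sin 24° = 0.9986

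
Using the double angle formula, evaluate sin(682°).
sin(682°) = 2 sin 341° cos 341° = -0.6157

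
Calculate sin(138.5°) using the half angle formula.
sin(138.5°) = √((1 - cos 277°)/2) = 0.6626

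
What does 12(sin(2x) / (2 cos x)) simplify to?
12(sin(2x) / (2 cos x)) = 12(sin x) (using Double angle)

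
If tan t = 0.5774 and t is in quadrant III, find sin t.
sin t = -0.5 (using tan²t + 1 = sec²t)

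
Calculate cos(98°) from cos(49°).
cos(98°) = cos²49° - sin²49° = -0.1392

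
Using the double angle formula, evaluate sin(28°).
sin(28°) = 2 sin 14° cos 14° = 0.4695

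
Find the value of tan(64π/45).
tan(64π/45) = 4.011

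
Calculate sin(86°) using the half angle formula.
sin(86°) = √((1 - cos 172°)/2) = 0.9976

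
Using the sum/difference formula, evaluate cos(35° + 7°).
cos(35° + 7°) = cos 35° cos 7° - sin 35° sin 7° = 0.7431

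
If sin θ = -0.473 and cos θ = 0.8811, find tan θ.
tan θ = sin θ / cos θ = -0.5368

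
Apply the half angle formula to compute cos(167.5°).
cos(167.5°) = -√((1 + cos 335°)/2) = -0.9763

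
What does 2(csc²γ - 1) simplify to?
2(csc²γ - 1) = 2(cot²γ) (using Pythagorean identity)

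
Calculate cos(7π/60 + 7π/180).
cos(7π/60 + 7π/180) = cos 7π/60 cos 7π/180 - sin 7π/60 sin 7π/180 = 0.8829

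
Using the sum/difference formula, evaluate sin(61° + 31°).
sin(61° + 31°) = sin 61° cos 31° + cos 61° sin 31° = 0.9994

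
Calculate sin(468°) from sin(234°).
sin(468°) = 2 sin 234° cos 234° = 0.9511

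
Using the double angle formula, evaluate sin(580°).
sin(580°) = 2 sin 290° cos 290° = -0.6428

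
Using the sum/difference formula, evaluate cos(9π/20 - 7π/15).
cos(9π/20 - 7π/15) = cos 9π/20 cos 7π/15 + sin 9π/20 sin 7π/15 = 0.9986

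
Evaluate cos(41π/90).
cos(41π/90) = 0.1392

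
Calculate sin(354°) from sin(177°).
sin(354°) = 2 sin 177° cos 177° = -0.1045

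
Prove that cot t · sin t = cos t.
LHS = (cos t/sin t) · sin t = cos t = RHS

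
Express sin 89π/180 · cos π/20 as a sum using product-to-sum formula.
sin 89π/180 cos π/20 = (1/2)[sin(89π/180+π/20) + sin(89π/180-π/20)]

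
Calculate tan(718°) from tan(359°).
tan(718°) = 2 tan 359° / (1 - tan²359°) = -0.03492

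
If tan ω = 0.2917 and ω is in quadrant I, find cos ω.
cos ω = 0.96 (using tan²ω + 1 = sec²ω)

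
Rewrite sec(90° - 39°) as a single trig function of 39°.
sec(90° - 39°) = csc(39°)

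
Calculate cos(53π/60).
cos(53π/60) = -0.9336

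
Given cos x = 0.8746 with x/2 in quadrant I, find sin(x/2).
sin(x/2) = ±√((1 - cos x)/2); positive since x/2 ∈ QI, so sin(x/2) = 0.2504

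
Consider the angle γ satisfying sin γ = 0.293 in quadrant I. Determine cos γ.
cos γ = √(1 - sin²γ) = 0.9561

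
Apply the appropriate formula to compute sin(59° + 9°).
sin(59° + 9°) = sin 59° cos 9° + cos 59° sin 9° = 0.9272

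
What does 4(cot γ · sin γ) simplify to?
4(cot γ · sin γ) = 4(cos γ) (using Quotient identity)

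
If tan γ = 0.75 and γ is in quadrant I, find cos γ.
cos γ = 0.8 (using tan²γ + 1 = sec²γ)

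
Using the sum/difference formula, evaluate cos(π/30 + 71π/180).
cos(π/30 + 71π/180) = cos π/30 cos 71π/180 - sin π/30 sin 71π/180 = 0.225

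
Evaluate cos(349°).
cos(349°) = 0.9816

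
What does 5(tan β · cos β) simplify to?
5(tan β · cos β) = 5(sin β) (using Quotient identity)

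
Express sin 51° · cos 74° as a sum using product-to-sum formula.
sin 51° cos 74° = (1/2)[sin(51°+74°) + sin(51°-74°)]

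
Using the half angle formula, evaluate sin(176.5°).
sin(176.5°) = √((1 - cos 353°)/2) = 0.06105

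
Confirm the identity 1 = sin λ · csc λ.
RHS = sin λ · (1/sin λ) = 1 = LHS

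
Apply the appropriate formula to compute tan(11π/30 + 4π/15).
tan(11π/30 + 4π/15) = (tan 11π/30 + tan 4π/15)/(1 - tan 11π/30 tan 4π/15) = -2.246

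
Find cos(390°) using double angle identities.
cos(390°) = cos²195° - sin²195° = √3/2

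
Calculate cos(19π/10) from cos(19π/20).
cos(19π/10) = cos²19π/20 - sin²19π/20 = 0.9511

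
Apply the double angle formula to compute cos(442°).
cos(442°) = cos²221° - sin²221° = 0.1392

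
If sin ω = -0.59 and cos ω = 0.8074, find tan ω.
tan ω = sin ω / cos ω = -0.7307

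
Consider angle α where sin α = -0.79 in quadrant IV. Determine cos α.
cos α = √(1 - sin²α) = 0.6131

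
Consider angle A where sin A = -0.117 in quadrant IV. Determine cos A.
cos A = √(1 - sin²A) = 0.9931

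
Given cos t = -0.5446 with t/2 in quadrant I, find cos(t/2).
cos(t/2) = ±√((1 + cos t)/2); positive since t/2 ∈ QI, so cos(t/2) = 0.4772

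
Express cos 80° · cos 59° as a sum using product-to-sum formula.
cos 80° cos 59° = (1/2)[cos(80°-59°) + cos(80°+59°)]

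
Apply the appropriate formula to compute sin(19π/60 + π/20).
sin(19π/60 + π/20) = sin 19π/60 cos π/20 + cos 19π/60 sin π/20 = 0.9135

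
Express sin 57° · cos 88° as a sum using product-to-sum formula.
sin 57° cos 88° = (1/2)[sin(57°+88°) + sin(57°-88°)]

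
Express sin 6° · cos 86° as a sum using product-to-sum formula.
sin 6° cos 86° = (1/2)[sin(6°+86°) + sin(6°-86°)]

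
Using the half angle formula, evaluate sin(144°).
sin(144°) = √((1 - cos 288°)/2) = 0.5878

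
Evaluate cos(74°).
cos(74°) = 0.2756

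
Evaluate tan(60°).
tan(60°) = √3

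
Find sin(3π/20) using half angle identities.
sin(3π/20) = √((1 - cos 3π/10)/2) = 0.454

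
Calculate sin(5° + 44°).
sin(5° + 44°) = sin 5° cos 44° + cos 5° sin 44° = 0.7547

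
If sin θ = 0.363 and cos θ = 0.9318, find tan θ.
tan θ = sin θ / cos θ = 0.3896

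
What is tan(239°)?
tan(239°) = 1.664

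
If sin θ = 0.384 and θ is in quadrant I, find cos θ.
cos θ = 0.9233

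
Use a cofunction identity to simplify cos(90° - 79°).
cos(90° - 79°) = sin(79°)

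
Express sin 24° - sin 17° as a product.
sin 24° - sin 17° = 2 cos(20.5°) sin(3.5°)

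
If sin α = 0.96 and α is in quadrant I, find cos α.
cos α = 0.28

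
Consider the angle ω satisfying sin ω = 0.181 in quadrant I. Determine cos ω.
cos ω = √(1 - sin²ω) = 0.9835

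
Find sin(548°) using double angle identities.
sin(548°) = 2 sin 274° cos 274° = -0.1392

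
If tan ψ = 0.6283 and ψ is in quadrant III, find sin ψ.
sin ψ = -0.532 (using tan²ψ + 1 = sec²ψ)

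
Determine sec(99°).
sec(99°) = -6.392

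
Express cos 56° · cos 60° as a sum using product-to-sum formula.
cos 56° cos 60° = (1/2)[cos(56°-60°) + cos(56°+60°)]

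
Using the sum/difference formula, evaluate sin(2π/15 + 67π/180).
sin(2π/15 + 67π/180) = sin 2π/15 cos 67π/180 + cos 2π/15 sin 67π/180 = 0.9998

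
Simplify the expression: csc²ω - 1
csc²ω - 1 = cot²ω (using Pythagorean identity)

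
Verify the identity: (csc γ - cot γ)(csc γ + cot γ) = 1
LHS = csc²γ - cot²γ = (1 + cot²γ) - cot²γ = 1 = RHS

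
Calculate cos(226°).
cos(226°) = -0.6947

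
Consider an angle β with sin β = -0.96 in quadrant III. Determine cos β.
cos β = ±√(1 - sin²β) = -0.28 (negative in QIII)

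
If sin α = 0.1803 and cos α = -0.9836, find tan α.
tan α = sin α / cos α = -0.1833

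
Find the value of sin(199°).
sin(199°) = -0.3256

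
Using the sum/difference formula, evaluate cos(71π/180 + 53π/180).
cos(71π/180 + 53π/180) = cos 71π/180 cos 53π/180 - sin 71π/180 sin 53π/180 = -0.5592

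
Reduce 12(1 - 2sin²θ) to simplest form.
12(1 - 2sin²θ) = 12(cos(2θ)) (using Double angle)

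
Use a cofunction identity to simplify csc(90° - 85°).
csc(90° - 85°) = sec(85°)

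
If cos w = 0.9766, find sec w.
sec w = 1/cos w = 1.024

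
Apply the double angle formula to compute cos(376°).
cos(376°) = 2cos²188° - 1 = 0.9613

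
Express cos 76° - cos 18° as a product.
cos 76° - cos 18° = -2 sin(47°) sin(29°)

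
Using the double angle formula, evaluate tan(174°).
tan(174°) = 2 tan 87° / (1 - tan²87°) = -0.1051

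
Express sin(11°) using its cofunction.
sin(11°) = cos(90° - 11°) = cos(79°)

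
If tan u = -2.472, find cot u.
cot u = 1/tan u = -0.4045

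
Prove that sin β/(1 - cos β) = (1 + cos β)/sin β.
LHS = sin β(1 + cos β) / ((1 - cos β)(1 + cos β)) = sin β(1 + cos β) / (1 - cos²β) = sin β(1 + cos β) / sin²β = (1 + cos β)/sin β = RHS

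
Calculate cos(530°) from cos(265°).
cos(530°) = cos²265° - sin²265° = -0.9848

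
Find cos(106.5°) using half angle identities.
cos(106.5°) = -√((1 + cos 213°)/2) = -0.284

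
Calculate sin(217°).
sin(217°) = -0.6018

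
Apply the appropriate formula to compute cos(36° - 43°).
cos(36° - 43°) = cos 36° cos 43° + sin 36° sin 43° = 0.9925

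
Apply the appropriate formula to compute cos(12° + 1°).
cos(12° + 1°) = cos 12° cos 1° - sin 12° sin 1° = 0.9744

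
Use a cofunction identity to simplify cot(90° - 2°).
cot(90° - 2°) = tan(2°)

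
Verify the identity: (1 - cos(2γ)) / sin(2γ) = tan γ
LHS = 2sin²γ / (2 sin γ cos γ) = sin γ/cos γ = tan γ = RHS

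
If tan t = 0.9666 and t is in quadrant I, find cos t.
cos t = 0.719 (using tan²t + 1 = sec²t)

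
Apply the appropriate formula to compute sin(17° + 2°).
sin(17° + 2°) = sin 17° cos 2° + cos 17° sin 2° = 0.3256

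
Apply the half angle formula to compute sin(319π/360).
sin(319π/360) = √((1 - cos 319π/180)/2) = 0.3502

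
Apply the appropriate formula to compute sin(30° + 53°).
sin(30° + 53°) = sin 30° cos 53° + cos 30° sin 53° = 0.9925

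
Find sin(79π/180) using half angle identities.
sin(79π/180) = √((1 - cos 79π/90)/2) = 0.9816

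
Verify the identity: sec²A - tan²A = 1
LHS = 1/cos²A - sin²A/cos²A = (1 - sin²A)/cos²A = cos²A/cos²A = 1 = RHS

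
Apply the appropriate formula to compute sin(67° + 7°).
sin(67° + 7°) = sin 67° cos 7° + cos 67° sin 7° = 0.9613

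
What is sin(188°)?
sin(188°) = -0.1392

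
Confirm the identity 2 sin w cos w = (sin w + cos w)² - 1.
RHS = sin²w + 2 sin w cos w + cos²w - 1 = (sin²w + cos²w) + 2 sin w cos w - 1 = 1 + 2 sin w cos w - 1 = 2 sin w cos w = LHS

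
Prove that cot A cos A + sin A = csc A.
LHS = cos²A/sin A + sin A = (cos²A + sin²A)/sin A = 1/sin A = csc A = RHS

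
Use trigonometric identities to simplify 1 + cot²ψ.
1 + cot²ψ = csc²ψ (using Pythagorean identity)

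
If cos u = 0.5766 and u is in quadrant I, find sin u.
sin u = 0.817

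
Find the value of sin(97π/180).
sin(97π/180) = 0.9925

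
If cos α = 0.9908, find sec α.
sec α = 1/cos α = 1.009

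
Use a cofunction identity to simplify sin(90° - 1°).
sin(90° - 1°) = cos(1°)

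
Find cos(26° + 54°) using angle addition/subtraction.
cos(26° + 54°) = cos 26° cos 54° - sin 26° sin 54° = 0.1736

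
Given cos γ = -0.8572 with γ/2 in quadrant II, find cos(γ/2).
cos(γ/2) = ±√((1 + cos γ)/2); negative since γ/2 ∈ QII, so cos(γ/2) = -0.2672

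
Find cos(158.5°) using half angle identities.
cos(158.5°) = -√((1 + cos 317°)/2) = -0.9304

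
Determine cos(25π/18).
cos(25π/18) = -0.342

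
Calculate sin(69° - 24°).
sin(69° - 24°) = sin 69° cos 24° - cos 69° sin 24° = √2/2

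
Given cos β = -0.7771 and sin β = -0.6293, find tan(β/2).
tan(β/2) = sin β / (1 + cos β) = -2.823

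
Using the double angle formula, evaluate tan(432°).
tan(432°) = 2 tan 216° / (1 - tan²216°) = 3.078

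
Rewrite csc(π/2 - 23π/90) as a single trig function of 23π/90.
csc(π/2 - 23π/90) = sec(23π/90)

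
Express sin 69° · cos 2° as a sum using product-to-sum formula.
sin 69° cos 2° = (1/2)[sin(69°+2°) + sin(69°-2°)]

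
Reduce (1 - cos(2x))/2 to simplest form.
(1 - cos(2x))/2 = sin²x (using Power reduction)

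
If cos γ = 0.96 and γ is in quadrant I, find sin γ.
sin γ = 0.28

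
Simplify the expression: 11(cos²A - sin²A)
11(cos²A - sin²A) = 11(cos(2A)) (using Double angle)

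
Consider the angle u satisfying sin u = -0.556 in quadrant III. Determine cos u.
cos u = ±√(1 - sin²u) = -0.8312 (negative in QIII)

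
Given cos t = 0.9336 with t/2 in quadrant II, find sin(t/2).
sin(t/2) = ±√((1 - cos t)/2); positive since t/2 ∈ QII, so sin(t/2) = 0.1822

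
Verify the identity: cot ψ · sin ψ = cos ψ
LHS = (cos ψ/sin ψ) · sin ψ = cos ψ = RHS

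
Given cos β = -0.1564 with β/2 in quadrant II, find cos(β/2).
cos(β/2) = ±√((1 + cos β)/2); negative since β/2 ∈ QII, so cos(β/2) = -0.6495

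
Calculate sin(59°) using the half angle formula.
sin(59°) = √((1 - cos 118°)/2) = 0.8572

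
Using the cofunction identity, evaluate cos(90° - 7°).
cos(90° - 7°) = sin(7°) = 0.1219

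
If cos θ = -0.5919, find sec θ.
sec θ = 1/cos θ = -1.689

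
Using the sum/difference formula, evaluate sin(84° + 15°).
sin(84° + 15°) = sin 84° cos 15° + cos 84° sin 15° = 0.9877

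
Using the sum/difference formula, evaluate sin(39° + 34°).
sin(39° + 34°) = sin 39° cos 34° + cos 39° sin 34° = 0.9563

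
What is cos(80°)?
cos(80°) = 0.1736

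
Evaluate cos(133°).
cos(133°) = -0.682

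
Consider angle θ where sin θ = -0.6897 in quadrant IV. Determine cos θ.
cos θ = √(1 - sin²θ) = 0.7241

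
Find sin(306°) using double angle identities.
sin(306°) = 2 sin 153° cos 153° = -0.809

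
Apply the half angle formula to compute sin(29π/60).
sin(29π/60) = √((1 - cos 29π/30)/2) = 0.9986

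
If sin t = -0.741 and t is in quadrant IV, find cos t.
cos t = 0.6715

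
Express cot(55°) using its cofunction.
cot(55°) = tan(90° - 55°) = tan(35°)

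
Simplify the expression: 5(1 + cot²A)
5(1 + cot²A) = 5(csc²A) (using Pythagorean identity)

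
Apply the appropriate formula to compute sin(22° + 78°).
sin(22° + 78°) = sin 22° cos 78° + cos 22° sin 78° = 0.9848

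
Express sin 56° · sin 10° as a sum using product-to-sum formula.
sin 56° sin 10° = (1/2)[cos(56°-10°) - cos(56°+10°)]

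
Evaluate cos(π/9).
cos(π/9) = 0.9397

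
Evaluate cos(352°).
cos(352°) = 0.9903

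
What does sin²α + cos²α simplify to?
sin²α + cos²α = 1 (using Pythagorean identity)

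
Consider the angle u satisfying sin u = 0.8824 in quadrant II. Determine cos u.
cos u = ±√(1 - sin²u) = -0.4705 (negative in QII)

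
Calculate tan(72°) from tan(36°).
tan(72°) = 2 tan 36° / (1 - tan²36°) = 3.078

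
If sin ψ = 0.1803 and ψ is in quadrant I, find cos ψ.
cos ψ = 0.9836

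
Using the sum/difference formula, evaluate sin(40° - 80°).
sin(40° - 80°) = sin 40° cos 80° - cos 40° sin 80° = -0.6428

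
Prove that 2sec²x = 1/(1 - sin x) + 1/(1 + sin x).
RHS = [(1 + sin x) + (1 - sin x)] / [(1 - sin x)(1 + sin x)] = 2/(1 - sin²x) = 2/cos²x = 2sec²x = LHS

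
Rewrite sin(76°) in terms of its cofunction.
sin(76°) = cos(90° - 76°) = cos(14°)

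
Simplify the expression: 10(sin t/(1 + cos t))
10(sin t/(1 + cos t)) = 10(tan(t/2)) (using Half angle)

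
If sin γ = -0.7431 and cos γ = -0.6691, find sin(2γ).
sin(2γ) = 2 sin γ cos γ = 0.9944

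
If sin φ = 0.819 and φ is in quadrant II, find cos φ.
cos φ = -0.5738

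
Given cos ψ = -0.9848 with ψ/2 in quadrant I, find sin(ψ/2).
sin(ψ/2) = ±√((1 - cos ψ)/2); positive since ψ/2 ∈ QI, so sin(ψ/2) = 0.9962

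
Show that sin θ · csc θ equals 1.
LHS = sin θ · (1/sin θ) = 1 = RHS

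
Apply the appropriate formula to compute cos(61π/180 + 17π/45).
cos(61π/180 + 17π/45) = cos 61π/180 cos 17π/45 - sin 61π/180 sin 17π/45 = -0.6293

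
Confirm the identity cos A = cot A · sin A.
RHS = (cos A/sin A) · sin A = cos A = LHS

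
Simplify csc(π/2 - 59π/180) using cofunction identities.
csc(π/2 - 59π/180) = sec(59π/180)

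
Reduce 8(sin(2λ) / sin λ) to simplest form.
8(sin(2λ) / sin λ) = 8(2 cos λ) (using Double angle)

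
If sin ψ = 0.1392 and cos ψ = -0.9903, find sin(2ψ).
sin(2ψ) = 2 sin ψ cos ψ = -0.2757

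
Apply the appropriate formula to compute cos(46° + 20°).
cos(46° + 20°) = cos 46° cos 20° - sin 46° sin 20° = 0.4067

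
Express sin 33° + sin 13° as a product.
sin 33° + sin 13° = 2 sin(23°) cos(10°)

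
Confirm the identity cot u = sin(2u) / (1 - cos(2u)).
RHS = 2 sin u cos u / (2sin²u) = cos u/sin u = cot u = LHS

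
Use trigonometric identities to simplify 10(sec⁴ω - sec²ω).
10(sec⁴ω - sec²ω) = 10(tan⁴ω + tan²ω) (using Pythagorean)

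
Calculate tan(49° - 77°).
tan(49° - 77°) = (tan 49° - tan 77°)/(1 + tan 49° tan 77°) = -0.5317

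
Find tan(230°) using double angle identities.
tan(230°) = 2 tan 115° / (1 - tan²115°) = 1.192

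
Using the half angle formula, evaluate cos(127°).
cos(127°) = -√((1 + cos 254°)/2) = -0.6018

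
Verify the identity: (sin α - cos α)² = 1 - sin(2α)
LHS = sin²α - 2 sin α cos α + cos²α = (sin²α + cos²α) - 2 sin α cos α = 1 - sin(2α) = RHS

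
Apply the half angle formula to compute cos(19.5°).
cos(19.5°) = √((1 + cos 39°)/2) = 0.9426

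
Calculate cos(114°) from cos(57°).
cos(114°) = cos²57° - sin²57° = -0.4067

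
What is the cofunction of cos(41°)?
cos(41°) = sin(90° - 41°) = sin(49°)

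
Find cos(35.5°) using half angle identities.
cos(35.5°) = √((1 + cos 71°)/2) = 0.8141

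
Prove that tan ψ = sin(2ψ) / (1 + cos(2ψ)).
RHS = 2 sin ψ cos ψ / (2cos²ψ) = sin ψ/cos ψ = tan ψ = LHS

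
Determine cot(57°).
cot(57°) = 0.6494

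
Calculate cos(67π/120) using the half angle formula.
cos(67π/120) = -√((1 + cos 67π/60)/2) = -0.1822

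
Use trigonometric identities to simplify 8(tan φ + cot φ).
8(tan φ + cot φ) = 8(sec φ csc φ) (using Quotient identities)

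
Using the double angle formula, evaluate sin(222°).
sin(222°) = 2 sin 111° cos 111° = -0.6691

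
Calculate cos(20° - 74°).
cos(20° - 74°) = cos 20° cos 74° + sin 20° sin 74° = 0.5878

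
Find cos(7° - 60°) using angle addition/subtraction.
cos(7° - 60°) = cos 7° cos 60° + sin 7° sin 60° = 0.6018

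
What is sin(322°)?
sin(322°) = -0.6157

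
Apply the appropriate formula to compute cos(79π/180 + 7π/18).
cos(79π/180 + 7π/18) = cos 79π/180 cos 7π/18 - sin 79π/180 sin 7π/18 = -0.8572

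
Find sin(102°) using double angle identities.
sin(102°) = 2 sin 51° cos 51° = 0.9781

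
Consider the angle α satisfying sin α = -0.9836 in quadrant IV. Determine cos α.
cos α = √(1 - sin²α) = 0.1804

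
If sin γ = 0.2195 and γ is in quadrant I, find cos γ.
cos γ = 0.9756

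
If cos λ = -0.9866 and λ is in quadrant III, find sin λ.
sin λ = -0.1632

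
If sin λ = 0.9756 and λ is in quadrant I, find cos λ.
cos λ = 0.2196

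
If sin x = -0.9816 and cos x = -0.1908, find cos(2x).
cos(2x) = cos²x - sin²x = -0.9271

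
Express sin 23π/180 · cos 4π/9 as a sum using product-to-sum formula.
sin 23π/180 cos 4π/9 = (1/2)[sin(23π/180+4π/9) + sin(23π/180-4π/9)]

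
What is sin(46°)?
sin(46°) = 0.7193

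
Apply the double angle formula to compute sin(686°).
sin(686°) = 2 sin 343° cos 343° = -0.5592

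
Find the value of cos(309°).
cos(309°) = 0.6293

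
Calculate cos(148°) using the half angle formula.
cos(148°) = -√((1 + cos 296°)/2) = -0.848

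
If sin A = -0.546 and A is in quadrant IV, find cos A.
cos A = 0.8378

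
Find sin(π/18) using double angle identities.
sin(π/18) = 2 sin π/36 cos π/36 = 0.1736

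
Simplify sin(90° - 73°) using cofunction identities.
sin(90° - 73°) = cos(73°)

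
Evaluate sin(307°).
sin(307°) = -0.7986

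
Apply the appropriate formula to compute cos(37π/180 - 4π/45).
cos(37π/180 - 4π/45) = cos 37π/180 cos 4π/45 + sin 37π/180 sin 4π/45 = 0.9336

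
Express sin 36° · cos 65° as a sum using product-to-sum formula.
sin 36° cos 65° = (1/2)[sin(36°+65°) + sin(36°-65°)]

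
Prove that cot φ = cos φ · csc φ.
RHS = cos φ · (1/sin φ) = cos φ/sin φ = cot φ = LHS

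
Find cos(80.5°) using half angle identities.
cos(80.5°) = √((1 + cos 161°)/2) = 0.165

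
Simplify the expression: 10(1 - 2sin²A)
10(1 - 2sin²A) = 10(cos(2A)) (using Double angle)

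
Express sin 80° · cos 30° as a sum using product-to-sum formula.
sin 80° cos 30° = (1/2)[sin(80°+30°) + sin(80°-30°)]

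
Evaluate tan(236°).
tan(236°) = 1.483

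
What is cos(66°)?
cos(66°) = 0.4067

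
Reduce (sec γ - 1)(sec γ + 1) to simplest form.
(sec γ - 1)(sec γ + 1) = tan²γ (using Diff. of squares)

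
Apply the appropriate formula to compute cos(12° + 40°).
cos(12° + 40°) = cos 12° cos 40° - sin 12° sin 40° = 0.6157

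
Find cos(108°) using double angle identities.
cos(108°) = cos²54° - sin²54° = -0.309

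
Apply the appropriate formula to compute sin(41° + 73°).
sin(41° + 73°) = sin 41° cos 73° + cos 41° sin 73° = 0.9135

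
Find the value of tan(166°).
tan(166°) = -0.2493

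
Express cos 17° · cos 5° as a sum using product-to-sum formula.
cos 17° cos 5° = (1/2)[cos(17°-5°) + cos(17°+5°)]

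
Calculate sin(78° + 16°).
sin(78° + 16°) = sin 78° cos 16° + cos 78° sin 16° = 0.9976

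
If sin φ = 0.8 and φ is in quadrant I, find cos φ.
cos φ = 0.6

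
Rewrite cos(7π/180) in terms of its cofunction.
cos(7π/180) = sin(π/2 - 7π/180) = sin(83π/180)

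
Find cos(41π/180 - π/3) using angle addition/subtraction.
cos(41π/180 - π/3) = cos 41π/180 cos π/3 + sin 41π/180 sin π/3 = 0.9455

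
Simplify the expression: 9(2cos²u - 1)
9(2cos²u - 1) = 9(cos(2u)) (using Double angle)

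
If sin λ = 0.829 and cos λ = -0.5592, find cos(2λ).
cos(2λ) = cos²λ - sin²λ = -0.3745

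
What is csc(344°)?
csc(344°) = -3.628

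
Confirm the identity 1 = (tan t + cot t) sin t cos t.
RHS = (sin t/cos t + cos t/sin t) sin t cos t = ((sin²t + cos²t)/(sin t cos t)) · sin t cos t = sin²t + cos²t = 1 = LHS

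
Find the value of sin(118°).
sin(118°) = 0.8829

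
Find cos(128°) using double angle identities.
cos(128°) = cos²64° - sin²64° = -0.6157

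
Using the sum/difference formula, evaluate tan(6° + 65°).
tan(6° + 65°) = (tan 6° + tan 65°)/(1 - tan 6° tan 65°) = 2.904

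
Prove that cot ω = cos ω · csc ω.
RHS = cos ω · (1/sin ω) = cos ω/sin ω = cot ω = LHS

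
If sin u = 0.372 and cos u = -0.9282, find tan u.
tan u = sin u / cos u = -0.4008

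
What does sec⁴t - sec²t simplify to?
sec⁴t - sec²t = tan⁴t + tan²t (using Pythagorean)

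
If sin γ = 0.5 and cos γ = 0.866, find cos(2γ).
cos(2γ) = cos²γ - sin²γ = 0.5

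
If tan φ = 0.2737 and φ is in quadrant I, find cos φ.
cos φ = 0.9645 (using tan²φ + 1 = sec²φ)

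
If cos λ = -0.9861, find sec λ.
sec λ = 1/cos λ = -1.014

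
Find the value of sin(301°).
sin(301°) = -0.8572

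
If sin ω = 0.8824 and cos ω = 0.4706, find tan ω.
tan ω = sin ω / cos ω = 1.875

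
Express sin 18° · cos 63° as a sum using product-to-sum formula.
sin 18° cos 63° = (1/2)[sin(18°+63°) + sin(18°-63°)]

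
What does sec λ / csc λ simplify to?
sec λ / csc λ = tan λ (using Reciprocal identities)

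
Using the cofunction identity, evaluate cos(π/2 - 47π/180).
cos(π/2 - 47π/180) = sin(47π/180) = 0.7314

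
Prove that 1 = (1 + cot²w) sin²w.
RHS = csc²w · sin²w = (1/sin²w) · sin²w = 1 = LHS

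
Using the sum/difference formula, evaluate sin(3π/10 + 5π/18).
sin(3π/10 + 5π/18) = sin 3π/10 cos 5π/18 + cos 3π/10 sin 5π/18 = 0.9703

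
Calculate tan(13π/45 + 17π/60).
tan(13π/45 + 17π/60) = (tan 13π/45 + tan 17π/60)/(1 - tan 13π/45 tan 17π/60) = -4.331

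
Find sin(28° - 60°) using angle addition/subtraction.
sin(28° - 60°) = sin 28° cos 60° - cos 28° sin 60° = -0.5299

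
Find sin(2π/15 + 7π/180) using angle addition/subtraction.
sin(2π/15 + 7π/180) = sin 2π/15 cos 7π/180 + cos 2π/15 sin 7π/180 = 0.515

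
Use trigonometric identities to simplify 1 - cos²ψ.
1 - cos²ψ = sin²ψ (using Pythagorean identity)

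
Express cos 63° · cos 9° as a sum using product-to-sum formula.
cos 63° cos 9° = (1/2)[cos(63°-9°) + cos(63°+9°)]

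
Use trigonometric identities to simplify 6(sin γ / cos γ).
6(sin γ / cos γ) = 6(tan γ) (using Quotient identity)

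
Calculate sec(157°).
sec(157°) = -1.086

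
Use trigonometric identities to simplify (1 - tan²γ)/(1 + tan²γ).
(1 - tan²γ)/(1 + tan²γ) = cos(2γ) (using Double angle)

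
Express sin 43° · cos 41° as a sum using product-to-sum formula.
sin 43° cos 41° = (1/2)[sin(43°+41°) + sin(43°-41°)]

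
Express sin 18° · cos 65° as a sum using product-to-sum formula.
sin 18° cos 65° = (1/2)[sin(18°+65°) + sin(18°-65°)]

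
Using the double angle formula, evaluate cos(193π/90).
cos(193π/90) = cos²193π/180 - sin²193π/180 = 0.8988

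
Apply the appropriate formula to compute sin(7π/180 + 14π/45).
sin(7π/180 + 14π/45) = sin 7π/180 cos 14π/45 + cos 7π/180 sin 14π/45 = 0.891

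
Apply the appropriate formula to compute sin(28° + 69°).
sin(28° + 69°) = sin 28° cos 69° + cos 28° sin 69° = 0.9925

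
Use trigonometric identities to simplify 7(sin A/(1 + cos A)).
7(sin A/(1 + cos A)) = 7(tan(A/2)) (using Half angle)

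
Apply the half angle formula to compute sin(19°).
sin(19°) = √((1 - cos 38°)/2) = 0.3256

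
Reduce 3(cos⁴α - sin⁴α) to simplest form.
3(cos⁴α - sin⁴α) = 3(cos(2α)) (using Factoring + double angle)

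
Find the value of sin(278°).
sin(278°) = -0.9903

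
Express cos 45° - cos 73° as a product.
cos 45° - cos 73° = -2 sin(59°) sin(-14°)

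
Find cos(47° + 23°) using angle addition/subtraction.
cos(47° + 23°) = cos 47° cos 23° - sin 47° sin 23° = 0.342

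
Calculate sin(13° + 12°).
sin(13° + 12°) = sin 13° cos 12° + cos 13° sin 12° = 0.4226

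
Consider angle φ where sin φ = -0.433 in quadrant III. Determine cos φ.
cos φ = ±√(1 - sin²φ) = -0.9014 (negative in QIII)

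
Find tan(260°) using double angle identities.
tan(260°) = 2 tan 130° / (1 - tan²130°) = 5.671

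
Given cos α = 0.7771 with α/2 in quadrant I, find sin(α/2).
sin(α/2) = ±√((1 - cos α)/2); positive since α/2 ∈ QI, so sin(α/2) = 0.3338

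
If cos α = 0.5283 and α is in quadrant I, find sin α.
sin α = 0.8491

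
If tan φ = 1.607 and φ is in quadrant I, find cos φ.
cos φ = 0.5283 (using tan²φ + 1 = sec²φ)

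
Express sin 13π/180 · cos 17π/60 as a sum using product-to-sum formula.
sin 13π/180 cos 17π/60 = (1/2)[sin(13π/180+17π/60) + sin(13π/180-17π/60)]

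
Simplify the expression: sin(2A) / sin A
sin(2A) / sin A = 2 cos A (using Double angle)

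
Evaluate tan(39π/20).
tan(39π/20) = -0.1584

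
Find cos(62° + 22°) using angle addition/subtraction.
cos(62° + 22°) = cos 62° cos 22° - sin 62° sin 22° = 0.1045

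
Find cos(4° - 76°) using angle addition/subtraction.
cos(4° - 76°) = cos 4° cos 76° + sin 4° sin 76° = 0.309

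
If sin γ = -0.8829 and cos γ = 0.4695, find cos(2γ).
cos(2γ) = cos²γ - sin²γ = -0.5591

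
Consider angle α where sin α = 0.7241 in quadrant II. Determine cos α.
cos α = ±√(1 - sin²α) = -0.6897 (negative in QII)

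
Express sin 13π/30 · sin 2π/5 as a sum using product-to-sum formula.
sin 13π/30 sin 2π/5 = (1/2)[cos(13π/30-2π/5) - cos(13π/30+2π/5)]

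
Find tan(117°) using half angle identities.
tan(117°) = sin 234° / (1 + cos 234°) = -1.963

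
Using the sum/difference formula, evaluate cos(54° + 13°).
cos(54° + 13°) = cos 54° cos 13° - sin 54° sin 13° = 0.3907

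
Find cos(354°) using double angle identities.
cos(354°) = cos²177° - sin²177° = 0.9945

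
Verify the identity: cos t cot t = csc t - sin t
RHS = 1/sin t - sin t = (1 - sin²t)/sin t = cos²t/sin t = cos t · (cos t/sin t) = cos t cot t = LHS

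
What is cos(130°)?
cos(130°) = -0.6428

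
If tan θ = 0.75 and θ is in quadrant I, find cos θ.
cos θ = 0.8 (using tan²θ + 1 = sec²θ)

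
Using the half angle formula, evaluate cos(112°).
cos(112°) = -√((1 + cos 224°)/2) = -0.3746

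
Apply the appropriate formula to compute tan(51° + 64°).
tan(51° + 64°) = (tan 51° + tan 64°)/(1 - tan 51° tan 64°) = -2.145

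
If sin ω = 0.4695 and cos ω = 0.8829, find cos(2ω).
cos(2ω) = cos²ω - sin²ω = 0.5591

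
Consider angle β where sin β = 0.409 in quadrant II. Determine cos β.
cos β = ±√(1 - sin²β) = -0.9125 (negative in QII)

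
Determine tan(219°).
tan(219°) = 0.8098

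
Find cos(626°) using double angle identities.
cos(626°) = cos²313° - sin²313° = -0.06976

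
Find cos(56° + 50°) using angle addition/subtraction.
cos(56° + 50°) = cos 56° cos 50° - sin 56° sin 50° = -0.2756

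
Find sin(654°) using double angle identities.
sin(654°) = 2 sin 327° cos 327° = -0.9135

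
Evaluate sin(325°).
sin(325°) = -0.5736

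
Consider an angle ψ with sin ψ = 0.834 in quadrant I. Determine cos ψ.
cos ψ = √(1 - sin²ψ) = 0.5518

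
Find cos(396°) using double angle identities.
cos(396°) = 2cos²198° - 1 = 0.809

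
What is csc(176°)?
csc(176°) = 14.34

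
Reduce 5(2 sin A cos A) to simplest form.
5(2 sin A cos A) = 5(sin(2A)) (using Double angle)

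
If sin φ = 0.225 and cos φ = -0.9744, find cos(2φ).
cos(2φ) = cos²φ - sin²φ = 0.8988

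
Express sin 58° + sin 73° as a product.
sin 58° + sin 73° = 2 sin(65.5°) cos(-7.5°)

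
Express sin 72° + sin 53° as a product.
sin 72° + sin 53° = 2 sin(62.5°) cos(9.5°)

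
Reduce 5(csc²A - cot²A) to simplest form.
5(csc²A - cot²A) = 5 (using Pythagorean identity)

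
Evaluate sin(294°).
sin(294°) = -0.9135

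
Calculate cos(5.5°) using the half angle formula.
cos(5.5°) = √((1 + cos 11°)/2) = 0.9954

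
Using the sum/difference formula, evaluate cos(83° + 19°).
cos(83° + 19°) = cos 83° cos 19° - sin 83° sin 19° = -0.2079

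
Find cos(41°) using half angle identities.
cos(41°) = √((1 + cos 82°)/2) = 0.7547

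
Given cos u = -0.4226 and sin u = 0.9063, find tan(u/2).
tan(u/2) = sin u / (1 + cos u) = 1.57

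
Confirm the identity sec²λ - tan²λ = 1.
LHS = 1/cos²λ - sin²λ/cos²λ = (1 - sin²λ)/cos²λ = cos²λ/cos²λ = 1 = RHS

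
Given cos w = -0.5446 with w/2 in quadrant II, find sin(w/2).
sin(w/2) = ±√((1 - cos w)/2); positive since w/2 ∈ QII, so sin(w/2) = 0.8788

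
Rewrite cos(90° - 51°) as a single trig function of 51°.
cos(90° - 51°) = sin(51°)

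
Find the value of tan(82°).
tan(82°) = 7.115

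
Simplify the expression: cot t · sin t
cot t · sin t = cos t (using Quotient identity)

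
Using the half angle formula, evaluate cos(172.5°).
cos(172.5°) = -√((1 + cos 345°)/2) = -0.9914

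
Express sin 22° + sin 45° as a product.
sin 22° + sin 45° = 2 sin(33.5°) cos(-11.5°)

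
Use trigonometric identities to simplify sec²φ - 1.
sec²φ - 1 = tan²φ (using Pythagorean identity)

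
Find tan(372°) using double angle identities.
tan(372°) = 2 tan 186° / (1 - tan²186°) = 0.2126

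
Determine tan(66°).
tan(66°) = 2.246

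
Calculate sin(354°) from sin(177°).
sin(354°) = 2 sin 177° cos 177° = -0.1045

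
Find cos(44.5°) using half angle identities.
cos(44.5°) = √((1 + cos 89°)/2) = 0.7133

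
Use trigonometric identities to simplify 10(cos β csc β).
10(cos β csc β) = 10(cot β) (using Reciprocal + quotient)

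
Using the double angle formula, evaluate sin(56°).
sin(56°) = 2 sin 28° cos 28° = 0.829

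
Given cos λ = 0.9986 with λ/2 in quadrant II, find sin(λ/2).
sin(λ/2) = ±√((1 - cos λ)/2); positive since λ/2 ∈ QII, so sin(λ/2) = 0.02646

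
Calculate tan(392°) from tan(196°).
tan(392°) = 2 tan 196° / (1 - tan²196°) = 0.6249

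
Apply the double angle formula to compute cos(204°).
cos(204°) = 2cos²102° - 1 = -0.9135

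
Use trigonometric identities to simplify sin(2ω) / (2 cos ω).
sin(2ω) / (2 cos ω) = sin ω (using Double angle)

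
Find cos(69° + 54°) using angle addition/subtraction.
cos(69° + 54°) = cos 69° cos 54° - sin 69° sin 54° = -0.5446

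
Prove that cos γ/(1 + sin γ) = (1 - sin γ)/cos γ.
RHS = (1 - sin γ)(1 + sin γ) / (cos γ(1 + sin γ)) = (1 - sin²γ) / (cos γ(1 + sin γ)) = cos²γ / (cos γ(1 + sin γ)) = cos γ/(1 + sin γ) = LHS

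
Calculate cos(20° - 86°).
cos(20° - 86°) = cos 20° cos 86° + sin 20° sin 86° = 0.4067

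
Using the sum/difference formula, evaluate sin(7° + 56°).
sin(7° + 56°) = sin 7° cos 56° + cos 7° sin 56° = 0.891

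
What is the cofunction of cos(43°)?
cos(43°) = sin(90° - 43°) = sin(47°)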